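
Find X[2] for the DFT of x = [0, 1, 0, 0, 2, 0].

X[2] = Σ(n=0 to 5) x[n] · ω_6^(2n) where ω_6 = e^(-2πi/6)
= (0)·ω_6^0 + (1)·ω_6^2 + (0)·ω_6^4 + (0)·ω_6^6 + (2)·ω_6^8 + (0)·ω_6^10

X[2] = -1.5000-2.5981i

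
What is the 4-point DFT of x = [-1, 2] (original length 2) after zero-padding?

Original 2-point DFT: [1, -3]
Zero-padded 4-point DFT provides frequency interpolation.

DFT_4([x, 0, ...]) = [1, -1-2i, -3, -1+2i]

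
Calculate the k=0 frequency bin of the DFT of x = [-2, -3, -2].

X[0] = Σ(n=0 to 2) x[n] · ω_3^0 = Σ x[n]
= (-2) + (-3) + (-2)

X[0] = -7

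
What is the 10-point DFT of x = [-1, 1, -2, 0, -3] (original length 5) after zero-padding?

Original 5-point DFT: [-5, -2.6287i, -4.2533i, 4.2533i, 2.6287i]
Zero-padded 10-point DFT provides frequency interpolation.

DFT_10([x, 0, ...]) = [-5, 1.6180+3.0777i, -2.6287i, -0.6180+0.7265i, -4.2533i, -7, 4.2533i, -0.6180-0.7265i, 2.6287i, 1.6180-3.0777i]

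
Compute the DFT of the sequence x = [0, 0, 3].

X[k] = Σ(n=0 to 2) x[n] · ω_3^(nk)
where ω_3 = e^(-2πi/3)

Computing each X[k]:
X[0] = 3
X[1] = -1.5000+2.5981i
X[2] = -1.5000-2.5981i

X = [3, -1.5000+2.5981i, -1.5000-2.5981i]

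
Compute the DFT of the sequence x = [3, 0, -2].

X[k] = Σ(n=0 to 2) x[n] · ω_3^(nk)
where ω_3 = e^(-2πi/3)

Computing each X[k]:
X[0] = 1
X[1] = 4.0000-1.7321i
X[2] = 4.0000+1.7321i

X = [1, 4.0000-1.7321i, 4.0000+1.7321i]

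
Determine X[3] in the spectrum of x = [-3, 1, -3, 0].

X[3] = Σ(n=0 to 3) x[n] · ω_4^(3n) where ω_4 = e^(-2πi/4)
= (-3)·ω_4^0 + (1)·ω_4^3 + (-3)·ω_4^6 + (0)·ω_4^9

X[3] = 1i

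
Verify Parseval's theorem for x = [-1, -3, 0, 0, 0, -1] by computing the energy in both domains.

Time domain:
Σ|x[n]|² = |-1|² + |-3|² + |0|² + |0|² + |0|² + |-1|² = 11.0000

Frequency domain:
(1/6)Σ|X[k]|² = (1/6)(|-5|² + |-3.0000+1.7321i|² + |1.0000+1.7321i|² + |3|² + |1.0000-1.7321i|² + |-3.0000-1.7321i|²) = (1/6)·66.0000 = 11.0000

Both sides agree, confirming Parseval's theorem.

Σ|x[n]|² = (1/N)Σ|X[k]|² = 11.0000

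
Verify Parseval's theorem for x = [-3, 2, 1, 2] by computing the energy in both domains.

Time domain:
Σ|x[n]|² = |-3|² + |2|² + |1|² + |2|² = 18.0000

Frequency domain:
(1/4)Σ|X[k]|² = (1/4)(|2|² + |-4|² + |-6|² + |-4|²) = (1/4)·72.0000 = 18.0000

Both sides agree, confirming Parseval's theorem.

Σ|x[n]|² = (1/N)Σ|X[k]|² = 18.0000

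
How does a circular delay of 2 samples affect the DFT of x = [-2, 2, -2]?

Time shift by 2: X_shifted[k] = ω_3^(2k) · X[k]
Shifted x = [2, -2, -2]

DFT(x[n-2]) = [-2, 4, 4]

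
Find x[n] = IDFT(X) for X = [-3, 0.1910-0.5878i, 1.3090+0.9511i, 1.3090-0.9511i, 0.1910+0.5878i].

x[n] = (1/5) Σ(k=0 to 4) X[k] · e^(2πikn/5)

Computing each x[n]:
x[0] = 0
x[1] = -1
x[2] = 0
x[3] = -1
x[4] = -1

x = [0, -1, 0, -1, -1]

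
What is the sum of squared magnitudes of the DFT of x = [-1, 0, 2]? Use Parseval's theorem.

Parseval: Σ|x[n]|² = (1/N)Σ|X[k]|², so Σ|X[k]|² = N·Σ|x[n]|² = 3·5.0000

Σ|X[k]|² = N·Σ|x[n]|² = 3·5.0000 = 15.0000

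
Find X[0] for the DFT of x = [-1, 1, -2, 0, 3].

X[0] = Σ(n=0 to 4) x[n] · ω_5^0 = Σ x[n]
= (-1) + (1) + (-2) + (0) + (3)

X[0] = 1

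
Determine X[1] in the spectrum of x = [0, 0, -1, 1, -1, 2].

X[1] = Σ(n=0 to 5) x[n] · ω_6^(1n) where ω_6 = e^(-2πi/6)
= (0)·ω_6^0 + (0)·ω_6^1 + (-1)·ω_6^2 + (1)·ω_6^3 + (-1)·ω_6^4 + (2)·ω_6^5

X[1] = 1.0000+1.7321i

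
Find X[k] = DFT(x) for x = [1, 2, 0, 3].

X[k] = Σ(n=0 to 3) x[n] · ω_4^(nk)
where ω_4 = e^(-2πi/4)

Computing each X[k]:
X[0] = 6
X[1] = 1+1i
X[2] = -4
X[3] = 1-1i

X = [6, 1+1i, -4, 1-1i]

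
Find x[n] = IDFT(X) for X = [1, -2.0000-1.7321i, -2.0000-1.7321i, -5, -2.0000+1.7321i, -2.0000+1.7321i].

x[n] = (1/6) Σ(k=0 to 5) X[k] · e^(2πikn/6)

Computing each x[n]:
x[0] = -2
x[1] = 2
x[2] = 0
x[3] = 1
x[4] = 0
x[5] = 0

x = [-2, 2, 0, 1, 0, 0]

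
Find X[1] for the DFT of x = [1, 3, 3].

X[1] = Σ(n=0 to 2) x[n] · ω_3^(1n) where ω_3 = e^(-2πi/3)
= (1)·ω_3^0 + (3)·ω_3^1 + (3)·ω_3^2

X[1] = -2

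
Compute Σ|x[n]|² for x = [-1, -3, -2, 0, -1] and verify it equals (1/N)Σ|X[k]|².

Time domain:
Σ|x[n]|² = |-1|² + |-3|² + |-2|² + |0|² + |-1|² = 15.0000

Frequency domain:
(1/5)Σ|X[k]|² = (1/5)(|-7|² + |-0.6180+3.0777i|² + |1.6180-0.7265i|² + |1.6180+0.7265i|² + |-0.6180-3.0777i|²) = (1/5)·75.0000 = 15.0000

Both sides agree, confirming Parseval's theorem.

Σ|x[n]|² = (1/N)Σ|X[k]|² = 15.0000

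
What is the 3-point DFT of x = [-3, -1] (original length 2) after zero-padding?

Original 2-point DFT: [-4, -2]
Zero-padded 3-point DFT provides frequency interpolation.

DFT_3([x, 0, ...]) = [-4, -2.5000+0.8660i, -2.5000-0.8660i]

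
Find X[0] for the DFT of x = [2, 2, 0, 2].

X[0] = Σ(n=0 to 3) x[n] · ω_4^0 = Σ x[n]
= (2) + (2) + (0) + (2)

X[0] = 6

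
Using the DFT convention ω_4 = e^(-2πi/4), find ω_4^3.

ω_4^3 = e^(-2πi·3/4)
= cos(-2π·3/4) + i·sin(-2π·3/4)
= cos(-6π/4) + i·sin(-6π/4)

ω_4^3 = cos(-6π/4) + i·sin(-6π/4) = 1i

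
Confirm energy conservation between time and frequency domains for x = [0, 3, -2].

Time domain:
Σ|x[n]|² = |0|² + |3|² + |-2|² = 13.0000

Frequency domain:
(1/3)Σ|X[k]|² = (1/3)(|1|² + |-0.5000-4.3301i|² + |-0.5000+4.3301i|²) = (1/3)·39.0000 = 13.0000

Both sides agree, confirming Parseval's theorem.

Σ|x[n]|² = (1/N)Σ|X[k]|² = 13.0000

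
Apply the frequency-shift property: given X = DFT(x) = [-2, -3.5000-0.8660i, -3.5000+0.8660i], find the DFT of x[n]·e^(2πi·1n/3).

Modulation property: DFT(ω_3^(-1n)·x[n]) = X[(k-1) mod 3], so circularly shift X by 1 positions.

X[k-1] = [-3.5000+0.8660i, -2, -3.5000-0.8660i]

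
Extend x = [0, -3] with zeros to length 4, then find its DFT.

Original 2-point DFT: [-3, 3]
Zero-padded 4-point DFT provides frequency interpolation.

DFT_4([x, 0, ...]) = [-3, 3i, 3, -3i]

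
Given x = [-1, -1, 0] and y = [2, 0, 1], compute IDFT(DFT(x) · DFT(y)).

(x ⊛ y)[n] = Σ(m=0 to 2) x[m] · y[(n-m) mod 3]

Computing each output sample:
(x ⊛ y)[0] = -3
(x ⊛ y)[1] = -2
(x ⊛ y)[2] = -1

x ⊛ y = [-3, -2, -1]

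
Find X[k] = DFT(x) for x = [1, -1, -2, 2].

X[k] = Σ(n=0 to 3) x[n] · ω_4^(nk)
where ω_4 = e^(-2πi/4)

Computing each X[k]:
X[0] = 0
X[1] = 3+3i
X[2] = -2
X[3] = 3-3i

X = [0, 3+3i, -2, 3-3i]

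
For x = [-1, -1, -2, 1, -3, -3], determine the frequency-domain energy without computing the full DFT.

Parseval: Σ|x[n]|² = (1/N)Σ|X[k]|², so Σ|X[k]|² = N·Σ|x[n]|² = 6·25.0000

Σ|X[k]|² = N·Σ|x[n]|² = 6·25.0000 = 150.0000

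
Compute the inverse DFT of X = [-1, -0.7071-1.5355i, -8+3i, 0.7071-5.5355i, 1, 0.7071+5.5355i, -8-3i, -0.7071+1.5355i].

x[n] = (1/8) Σ(k=0 to 7) X[k] · e^(2πikn/8)

Computing each x[n]:
x[0] = -2
x[1] = 0
x[2] = 1
x[3] = 2
x[4] = -2
x[5] = -2
x[6] = 3
x[7] = -1

x = [-2, 0, 1, 2, -2, -2, 3, -1]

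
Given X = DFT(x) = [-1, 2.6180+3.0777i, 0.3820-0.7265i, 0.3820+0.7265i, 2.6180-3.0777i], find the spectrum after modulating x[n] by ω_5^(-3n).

Modulation property: DFT(ω_5^(-3n)·x[n]) = X[(k-3) mod 5], so circularly shift X by 3 positions.

X[k-3] = [0.3820-0.7265i, 0.3820+0.7265i, 2.6180-3.0777i, -1, 2.6180+3.0777i]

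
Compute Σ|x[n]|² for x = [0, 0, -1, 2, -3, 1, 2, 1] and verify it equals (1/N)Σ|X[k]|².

Time domain:
Σ|x[n]|² = |0|² + |0|² + |-1|² + |2|² + |-3|² + |1|² + |2|² + |1|² = 20.0000

Frequency domain:
(1/8)Σ|X[k]|² = (1/8)(|2|² + |1.5858+3.0000i|² + |-4+2i|² + |4.4142-3.0000i|² + |-6|² + |4.4142+3.0000i|² + |-4-2i|² + |1.5858-3.0000i|²) = (1/8)·160.0000 = 20.0000

Both sides agree, confirming Parseval's theorem.

Σ|x[n]|² = (1/N)Σ|X[k]|² = 20.0000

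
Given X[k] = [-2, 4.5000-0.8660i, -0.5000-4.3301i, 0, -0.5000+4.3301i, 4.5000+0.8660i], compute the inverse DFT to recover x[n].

x[n] = (1/6) Σ(k=0 to 5) X[k] · e^(2πikn/6)

Computing each x[n]:
x[0] = 1
x[1] = 2
x[2] = -2
x[3] = -2
x[4] = 0
x[5] = -1

x = [1, 2, -2, -2, 0, -1]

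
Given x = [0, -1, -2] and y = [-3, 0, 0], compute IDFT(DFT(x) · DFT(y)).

(x ⊛ y)[n] = Σ(m=0 to 2) x[m] · y[(n-m) mod 3]

Computing each output sample:
(x ⊛ y)[0] = 0
(x ⊛ y)[1] = 3
(x ⊛ y)[2] = 6

x ⊛ y = [0, 3, 6]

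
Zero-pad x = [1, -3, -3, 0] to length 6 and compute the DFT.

Original 4-point DFT: [-5, 4+3i, 1, 4-3i]
Zero-padded 6-point DFT provides frequency interpolation.

DFT_6([x, 0, ...]) = [-5, 1.0000+5.1962i, 4, 1, 4, 1.0000-5.1962i]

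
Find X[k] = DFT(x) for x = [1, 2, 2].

X[k] = Σ(n=0 to 2) x[n] · ω_3^(nk)
where ω_3 = e^(-2πi/3)

Computing each X[k]:
X[0] = 5
X[1] = -1
X[2] = -1

X = [5, -1, -1]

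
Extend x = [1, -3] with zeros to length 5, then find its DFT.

Original 2-point DFT: [-2, 4]
Zero-padded 5-point DFT provides frequency interpolation.

DFT_5([x, 0, ...]) = [-2, 0.0729+2.8532i, 3.4271+1.7634i, 3.4271-1.7634i, 0.0729-2.8532i]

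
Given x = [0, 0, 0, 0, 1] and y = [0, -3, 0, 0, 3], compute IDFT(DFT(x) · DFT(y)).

(x ⊛ y)[n] = Σ(m=0 to 4) x[m] · y[(n-m) mod 5]

Computing each output sample:
(x ⊛ y)[0] = -3
(x ⊛ y)[1] = 0
(x ⊛ y)[2] = 0
(x ⊛ y)[3] = 3
(x ⊛ y)[4] = 0

x ⊛ y = [-3, 0, 0, 3, 0]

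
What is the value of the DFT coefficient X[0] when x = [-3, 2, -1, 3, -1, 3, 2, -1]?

X[0] = Σ(n=0 to 7) x[n] · ω_8^0 = Σ x[n]
= (-3) + (2) + (-1) + (3) + (-1) + (3) + (2) + (-1)

X[0] = 4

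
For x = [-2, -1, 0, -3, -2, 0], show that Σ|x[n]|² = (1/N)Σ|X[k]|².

Time domain:
Σ|x[n]|² = |-2|² + |-1|² + |0|² + |-3|² + |-2|² + |0|² = 18.0000

Frequency domain:
(1/6)Σ|X[k]|² = (1/6)(|-8|² + |1.5000-0.8660i|² + |-3.5000+2.5981i|² + |0|² + |-3.5000-2.5981i|² + |1.5000+0.8660i|²) = (1/6)·108.0000 = 18.0000

Both sides agree, confirming Parseval's theorem.

Σ|x[n]|² = (1/N)Σ|X[k]|² = 18.0000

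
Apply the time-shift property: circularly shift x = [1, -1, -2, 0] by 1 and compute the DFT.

Time shift by 1: X_shifted[k] = ω_4^(1k) · X[k]
Shifted x = [0, 1, -1, -2]

DFT(x[n-1]) = [-2, 1-3i, 0, 1+3i]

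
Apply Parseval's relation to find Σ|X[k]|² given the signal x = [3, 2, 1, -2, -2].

Parseval: Σ|x[n]|² = (1/N)Σ|X[k]|², so Σ|X[k]|² = N·Σ|x[n]|² = 5·22.0000

Σ|X[k]|² = N·Σ|x[n]|² = 5·22.0000 = 110.0000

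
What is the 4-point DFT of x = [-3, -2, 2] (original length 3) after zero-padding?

Original 3-point DFT: [-3, -3.0000+3.4641i, -3.0000-3.4641i]
Zero-padded 4-point DFT provides frequency interpolation.

DFT_4([x, 0, ...]) = [-3, -5+2i, 1, -5-2i]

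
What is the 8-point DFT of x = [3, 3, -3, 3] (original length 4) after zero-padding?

Original 4-point DFT: [6, 6, -6, 6]
Zero-padded 8-point DFT provides frequency interpolation.

DFT_8([x, 0, ...]) = [6, 3.0000-1.2426i, 6, 3.0000-7.2426i, -6, 3.0000+7.2426i, 6, 3.0000+1.2426i]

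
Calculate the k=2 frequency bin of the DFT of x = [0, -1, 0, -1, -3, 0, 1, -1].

X[2] = Σ(n=0 to 7) x[n] · ω_8^(2n) where ω_8 = e^(-2πi/8)
= (0)·ω_8^0 + (-1)·ω_8^2 + (0)·ω_8^4 + (-1)·ω_8^6 + (-3)·ω_8^8 + (0)·ω_8^10 + (1)·ω_8^12 + (-1)·ω_8^14

X[2] = -4-1i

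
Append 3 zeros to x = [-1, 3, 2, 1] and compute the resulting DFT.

Original 4-point DFT: [5, -3-2i, -3, -3+2i]
Zero-padded 7-point DFT provides frequency interpolation.

DFT_7([x, 0, ...]) = [5, -0.4755-4.7292i, -2.8460-1.2752i, -2.6784-0.7129i, -2.6784+0.7129i, -2.8460+1.2752i, -0.4755+4.7292i]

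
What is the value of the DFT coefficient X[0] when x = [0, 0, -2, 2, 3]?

X[0] = Σ(n=0 to 4) x[n] · ω_5^0 = Σ x[n]
= (0) + (0) + (-2) + (2) + (3)

X[0] = 3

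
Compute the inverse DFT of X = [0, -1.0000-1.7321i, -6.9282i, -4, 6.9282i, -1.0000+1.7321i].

x[n] = (1/6) Σ(k=0 to 5) X[k] · e^(2πikn/6)

Computing each x[n]:
x[0] = -1
x[1] = 3
x[2] = -2
x[3] = 1
x[4] = 1
x[5] = -2

x = [-1, 3, -2, 1, 1, -2]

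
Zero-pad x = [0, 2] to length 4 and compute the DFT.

Original 2-point DFT: [2, -2]
Zero-padded 4-point DFT provides frequency interpolation.

DFT_4([x, 0, ...]) = [2, -2i, -2, 2i]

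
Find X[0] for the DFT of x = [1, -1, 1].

X[0] = Σ(n=0 to 2) x[n] · ω_3^0 = Σ x[n]
= (1) + (-1) + (1)

X[0] = 1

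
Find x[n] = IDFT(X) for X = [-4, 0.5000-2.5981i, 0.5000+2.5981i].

x[n] = (1/3) Σ(k=0 to 2) X[k] · e^(2πikn/3)

Computing each x[n]:
x[0] = -1
x[1] = 0
x[2] = -3

x = [-1, 0, -3]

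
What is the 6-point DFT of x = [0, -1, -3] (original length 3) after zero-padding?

Original 3-point DFT: [-4, 2.0000-1.7321i, 2.0000+1.7321i]
Zero-padded 6-point DFT provides frequency interpolation.

DFT_6([x, 0, ...]) = [-4, 1.0000+3.4641i, 2.0000-1.7321i, -2, 2.0000+1.7321i, 1.0000-3.4641i]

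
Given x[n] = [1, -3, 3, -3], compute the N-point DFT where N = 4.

X[k] = Σ(n=0 to 3) x[n] · ω_4^(nk)
where ω_4 = e^(-2πi/4)

Computing each X[k]:
X[0] = -2
X[1] = -2
X[2] = 10
X[3] = -2

X = [-2, -2, 10, -2]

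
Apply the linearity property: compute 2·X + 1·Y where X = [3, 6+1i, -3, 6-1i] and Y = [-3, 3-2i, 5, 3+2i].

By linearity: DFT(2x + 1y) = 2·DFT(x) + 1·DFT(y)
= 2·[3, 6+1i, -3, 6-1i] + 1·[-3, 3-2i, 5, 3+2i]

Computing element-wise:
Z[0] = 2·(3) + 1·(-3) = 3
Z[1] = 2·(6+1i) + 1·(3-2i) = 15
Z[2] = 2·(-3) + 1·(5) = -1
Z[3] = 2·(6-1i) + 1·(3+2i) = 15

DFT(2x + 1y) = 2·X + 1·Y = [3, 15, -1, 15]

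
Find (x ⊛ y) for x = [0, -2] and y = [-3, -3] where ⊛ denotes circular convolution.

(x ⊛ y)[n] = Σ(m=0 to 1) x[m] · y[(n-m) mod 2]

Computing each output sample:
(x ⊛ y)[0] = 6
(x ⊛ y)[1] = 6

x ⊛ y = [6, 6]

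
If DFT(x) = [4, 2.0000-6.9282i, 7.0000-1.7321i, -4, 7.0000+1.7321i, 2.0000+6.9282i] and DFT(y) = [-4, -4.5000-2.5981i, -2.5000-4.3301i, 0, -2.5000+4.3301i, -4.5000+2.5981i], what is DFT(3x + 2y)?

By linearity: DFT(3x + 2y) = 3·DFT(x) + 2·DFT(y)
= 3·[4, 2.0000-6.9282i, 7.0000-1.7321i, -4, 7.0000+1.7321i, 2.0000+6.9282i] + 2·[-4, -4.5000-2.5981i, -2.5000-4.3301i, 0, -2.5000+4.3301i, -4.5000+2.5981i]

Computing element-wise:
Z[0] = 3·(4) + 2·(-4) = 4
Z[1] = 3·(2.0000-6.9282i) + 2·(-4.5000-2.5981i) = -3.0000-25.9808i
Z[2] = 3·(7.0000-1.7321i) + 2·(-2.5000-4.3301i) = 16.0000-13.8565i
Z[3] = 3·(-4) + 2·(0) = -12
Z[4] = 3·(7.0000+1.7321i) + 2·(-2.5000+4.3301i) = 16.0000+13.8565i
Z[5] = 3·(2.0000+6.9282i) + 2·(-4.5000+2.5981i) = -3.0000+25.9808i

DFT(3x + 2y) = 3·X + 2·Y = [4, -3.0000-25.9808i, 16.0000-13.8565i, -12, 16.0000+13.8565i, -3.0000+25.9808i]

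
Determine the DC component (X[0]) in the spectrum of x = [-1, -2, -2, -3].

X[0] = Σ(n=0 to 3) x[n] · ω_4^0 = Σ x[n]
= (-1) + (-2) + (-2) + (-3)

X[0] = -8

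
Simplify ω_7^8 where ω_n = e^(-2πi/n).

Since ω_7^7 = 1, powers reduce modulo 7.
8 mod 7 = 1
So ω_7^8 = ω_7^1 = e^(-2πi·1/7)

ω_7^8 = ω_7^1 = 0.6235-0.7818i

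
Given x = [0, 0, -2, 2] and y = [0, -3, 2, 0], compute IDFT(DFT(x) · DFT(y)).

(x ⊛ y)[n] = Σ(m=0 to 3) x[m] · y[(n-m) mod 4]

Computing each output sample:
(x ⊛ y)[0] = -10
(x ⊛ y)[1] = 4
(x ⊛ y)[2] = 0
(x ⊛ y)[3] = 6

x ⊛ y = [-10, 4, 0, 6]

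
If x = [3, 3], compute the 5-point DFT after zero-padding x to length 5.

Original 2-point DFT: [6, 0]
Zero-padded 5-point DFT provides frequency interpolation.

DFT_5([x, 0, ...]) = [6, 3.9271-2.8532i, 0.5729-1.7634i, 0.5729+1.7634i, 3.9271+2.8532i]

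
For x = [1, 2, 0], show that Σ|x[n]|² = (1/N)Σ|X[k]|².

Time domain:
Σ|x[n]|² = |1|² + |2|² + |0|² = 5.0000

Frequency domain:
(1/3)Σ|X[k]|² = (1/3)(|3|² + |-1.7321i|² + |1.7321i|²) = (1/3)·15.0000 = 5.0000

Both sides agree, confirming Parseval's theorem.

Σ|x[n]|² = (1/N)Σ|X[k]|² = 5.0000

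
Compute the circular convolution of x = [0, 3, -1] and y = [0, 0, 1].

(x ⊛ y)[n] = Σ(m=0 to 2) x[m] · y[(n-m) mod 3]

Computing each output sample:
(x ⊛ y)[0] = 3
(x ⊛ y)[1] = -1
(x ⊛ y)[2] = 0

x ⊛ y = [3, -1, 0]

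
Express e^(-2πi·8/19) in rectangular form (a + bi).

ω_19^8 = e^(-2πi·8/19)
= cos(-2π·8/19) + i·sin(-2π·8/19)
= cos(-16π/19) + i·sin(-16π/19)

ω_19^8 = cos(-16π/19) + i·sin(-16π/19) = -0.8795-0.4759i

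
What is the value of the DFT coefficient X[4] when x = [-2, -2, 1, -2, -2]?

X[4] = Σ(n=0 to 4) x[n] · ω_5^(4n) where ω_5 = e^(-2πi/5)
= (-2)·ω_5^0 + (-2)·ω_5^4 + (1)·ω_5^8 + (-2)·ω_5^12 + (-2)·ω_5^16

X[4] = -2.4271+1.7634i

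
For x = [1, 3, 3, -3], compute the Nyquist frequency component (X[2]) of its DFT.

X[2] = Σ(n=0 to 3) x[n] · ω_4^(2n) where ω_4 = e^(-2πi/4)
= (1)·ω_4^0 + (3)·ω_4^2 + (3)·ω_4^4 + (-3)·ω_4^6

X[2] = 4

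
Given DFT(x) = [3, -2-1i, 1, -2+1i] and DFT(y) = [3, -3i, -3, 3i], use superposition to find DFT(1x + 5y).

By linearity: DFT(1x + 5y) = 1·DFT(x) + 5·DFT(y)
= 1·[3, -2-1i, 1, -2+1i] + 5·[3, -3i, -3, 3i]

Computing element-wise:
Z[0] = 1·(3) + 5·(3) = 18
Z[1] = 1·(-2-1i) + 5·(-3i) = -2-16i
Z[2] = 1·(1) + 5·(-3) = -14
Z[3] = 1·(-2+1i) + 5·(3i) = -2+16i

DFT(1x + 5y) = 1·X + 5·Y = [18, -2-16i, -14, -2+16i]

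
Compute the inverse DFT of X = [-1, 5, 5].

x[n] = (1/3) Σ(k=0 to 2) X[k] · e^(2πikn/3)

Computing each x[n]:
x[0] = 3
x[1] = -2
x[2] = -2

x = [3, -2, -2]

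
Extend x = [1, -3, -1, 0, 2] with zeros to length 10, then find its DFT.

Original 5-point DFT: [-1, 1.5000+5.3431i, 1.5000+1.9879i, 1.5000-1.9879i, 1.5000-5.3431i]
Zero-padded 10-point DFT provides frequency interpolation.

DFT_10([x, 0, ...]) = [-1, -3.3541+1.5388i, 1.5000+5.3431i, 3.3541+0.3633i, 1.5000+1.9879i, 5, 1.5000-1.9879i, 3.3541-0.3633i, 1.5000-5.3431i, -3.3541-1.5388i]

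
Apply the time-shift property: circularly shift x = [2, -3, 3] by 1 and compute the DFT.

Time shift by 1: X_shifted[k] = ω_3^(1k) · X[k]
Shifted x = [3, 2, -3]

DFT(x[n-1]) = [2, 3.5000-4.3301i, 3.5000+4.3301i]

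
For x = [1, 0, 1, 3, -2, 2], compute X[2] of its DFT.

X[2] = Σ(n=0 to 5) x[n] · ω_6^(2n) where ω_6 = e^(-2πi/6)
= (1)·ω_6^0 + (0)·ω_6^2 + (1)·ω_6^4 + (3)·ω_6^6 + (-2)·ω_6^8 + (2)·ω_6^10

X[2] = 3.5000+4.3301i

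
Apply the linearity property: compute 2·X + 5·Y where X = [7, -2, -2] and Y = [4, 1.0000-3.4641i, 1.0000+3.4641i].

By linearity: DFT(2x + 5y) = 2·DFT(x) + 5·DFT(y)
= 2·[7, -2, -2] + 5·[4, 1.0000-3.4641i, 1.0000+3.4641i]

Computing element-wise:
Z[0] = 2·(7) + 5·(4) = 34
Z[1] = 2·(-2) + 5·(1.0000-3.4641i) = 1.0000-17.3205i
Z[2] = 2·(-2) + 5·(1.0000+3.4641i) = 1.0000+17.3205i

DFT(2x + 5y) = 2·X + 5·Y = [34, 1.0000-17.3205i, 1.0000+17.3205i]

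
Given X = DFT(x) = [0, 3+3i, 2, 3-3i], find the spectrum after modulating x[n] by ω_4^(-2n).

Modulation property: DFT(ω_4^(-2n)·x[n]) = X[(k-2) mod 4], so circularly shift X by 2 positions.

X[k-2] = [2, 3-3i, 0, 3+3i]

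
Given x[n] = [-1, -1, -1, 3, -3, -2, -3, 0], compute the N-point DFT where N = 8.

X[k] = Σ(n=0 to 7) x[n] · ω_8^(nk)
where ω_8 = e^(-2πi/8)

Computing each X[k]:
X[0] = -8
X[1] = 0.5858-4.8284i
X[2] = 6i
X[3] = 3.4142-0.8284i
X[4] = -8
X[5] = 3.4142+0.8284i
X[6] = -6i
X[7] = 0.5858+4.8284i

X = [-8, 0.5858-4.8284i, 6i, 3.4142-0.8284i, -8, 3.4142+0.8284i, -6i, 0.5858+4.8284i]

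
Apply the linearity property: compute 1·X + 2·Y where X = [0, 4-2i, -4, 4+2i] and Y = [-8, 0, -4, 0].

By linearity: DFT(1x + 2y) = 1·DFT(x) + 2·DFT(y)
= 1·[0, 4-2i, -4, 4+2i] + 2·[-8, 0, -4, 0]

Computing element-wise:
Z[0] = 1·(0) + 2·(-8) = -16
Z[1] = 1·(4-2i) + 2·(0) = 4-2i
Z[2] = 1·(-4) + 2·(-4) = -12
Z[3] = 1·(4+2i) + 2·(0) = 4+2i

DFT(1x + 2y) = 1·X + 2·Y = [-16, 4-2i, -12, 4+2i]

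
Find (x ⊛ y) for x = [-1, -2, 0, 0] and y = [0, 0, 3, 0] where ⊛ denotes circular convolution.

(x ⊛ y)[n] = Σ(m=0 to 3) x[m] · y[(n-m) mod 4]

Computing each output sample:
(x ⊛ y)[0] = 0
(x ⊛ y)[1] = 0
(x ⊛ y)[2] = -3
(x ⊛ y)[3] = -6

x ⊛ y = [0, 0, -3, -6]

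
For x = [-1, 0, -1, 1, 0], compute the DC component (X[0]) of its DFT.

X[0] = Σ(n=0 to 4) x[n] · ω_5^0 = Σ x[n]
= (-1) + (0) + (-1) + (1) + (0)

X[0] = -1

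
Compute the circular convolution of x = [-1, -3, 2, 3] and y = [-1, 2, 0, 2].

(x ⊛ y)[n] = Σ(m=0 to 3) x[m] · y[(n-m) mod 4]

Computing each output sample:
(x ⊛ y)[0] = 1
(x ⊛ y)[1] = 5
(x ⊛ y)[2] = -2
(x ⊛ y)[3] = -1

x ⊛ y = [1, 5, -2, -1]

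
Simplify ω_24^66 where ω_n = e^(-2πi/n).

Since ω_24^24 = 1, powers reduce modulo 24.
66 mod 24 = 18
So ω_24^66 = ω_24^18 = e^(-2πi·18/24)

ω_24^66 = ω_24^18 = 1i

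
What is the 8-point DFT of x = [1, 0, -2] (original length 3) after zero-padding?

Original 3-point DFT: [-1, 2.0000-1.7321i, 2.0000+1.7321i]
Zero-padded 8-point DFT provides frequency interpolation.

DFT_8([x, 0, ...]) = [-1, 1+2i, 3, 1-2i, -1, 1+2i, 3, 1-2i]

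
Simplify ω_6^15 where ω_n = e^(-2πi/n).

Since ω_6^6 = 1, powers reduce modulo 6.
15 mod 6 = 3
So ω_6^15 = ω_6^3 = e^(-2πi·3/6)

ω_6^15 = ω_6^3 = -1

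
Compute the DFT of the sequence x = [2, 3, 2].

X[k] = Σ(n=0 to 2) x[n] · ω_3^(nk)
where ω_3 = e^(-2πi/3)

Computing each X[k]:
X[0] = 7
X[1] = -0.5000-0.8660i
X[2] = -0.5000+0.8660i

X = [7, -0.5000-0.8660i, -0.5000+0.8660i]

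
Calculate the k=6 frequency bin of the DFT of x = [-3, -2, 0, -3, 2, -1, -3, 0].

X[6] = Σ(n=0 to 7) x[n] · ω_8^(6n) where ω_8 = e^(-2πi/8)
= (-3)·ω_8^0 + (-2)·ω_8^6 + (0)·ω_8^12 + (-3)·ω_8^18 + (2)·ω_8^24 + (-1)·ω_8^30 + (-3)·ω_8^36 + (0)·ω_8^42

X[6] = 2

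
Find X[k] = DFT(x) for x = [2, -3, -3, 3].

X[k] = Σ(n=0 to 3) x[n] · ω_4^(nk)
where ω_4 = e^(-2πi/4)

Computing each X[k]:
X[0] = -1
X[1] = 5+6i
X[2] = -1
X[3] = 5-6i

X = [-1, 5+6i, -1, 5-6i]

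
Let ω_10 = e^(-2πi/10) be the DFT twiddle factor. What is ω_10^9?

ω_10^9 = e^(-2πi·9/10)
= cos(-2π·9/10) + i·sin(-2π·9/10)
= cos(-18π/10) + i·sin(-18π/10)

ω_10^9 = cos(-18π/10) + i·sin(-18π/10) = 0.8090+0.5878i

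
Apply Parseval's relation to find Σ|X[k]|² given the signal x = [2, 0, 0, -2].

Parseval: Σ|x[n]|² = (1/N)Σ|X[k]|², so Σ|X[k]|² = N·Σ|x[n]|² = 4·8.0000

Σ|X[k]|² = N·Σ|x[n]|² = 4·8.0000 = 32.0000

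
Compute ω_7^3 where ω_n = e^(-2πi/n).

ω_7^3 = e^(-2πi·3/7)
= cos(-2π·3/7) + i·sin(-2π·3/7)
= cos(-6π/7) + i·sin(-6π/7)

ω_7^3 = cos(-6π/7) + i·sin(-6π/7) = -0.9010-0.4339i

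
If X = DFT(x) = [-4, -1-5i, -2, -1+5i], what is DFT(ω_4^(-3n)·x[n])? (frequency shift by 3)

Modulation property: DFT(ω_4^(-3n)·x[n]) = X[(k-3) mod 4], so circularly shift X by 3 positions.

X[k-3] = [-1-5i, -2, -1+5i, -4]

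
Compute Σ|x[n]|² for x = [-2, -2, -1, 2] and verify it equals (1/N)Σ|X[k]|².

Time domain:
Σ|x[n]|² = |-2|² + |-2|² + |-1|² + |2|² = 13.0000

Frequency domain:
(1/4)Σ|X[k]|² = (1/4)(|-3|² + |-1+4i|² + |-3|² + |-1-4i|²) = (1/4)·52.0000 = 13.0000

Both sides agree, confirming Parseval's theorem.

Σ|x[n]|² = (1/N)Σ|X[k]|² = 13.0000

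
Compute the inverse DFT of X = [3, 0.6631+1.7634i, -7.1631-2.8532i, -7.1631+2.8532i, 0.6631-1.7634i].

x[n] = (1/5) Σ(k=0 to 4) X[k] · e^(2πikn/5)

Computing each x[n]:
x[0] = -2
x[1] = 3
x[2] = -2
x[3] = 1
x[4] = 3

x = [-2, 3, -2, 1, 3]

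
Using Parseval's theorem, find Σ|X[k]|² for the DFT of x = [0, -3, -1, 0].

Parseval: Σ|x[n]|² = (1/N)Σ|X[k]|², so Σ|X[k]|² = N·Σ|x[n]|² = 4·10.0000

Σ|X[k]|² = N·Σ|x[n]|² = 4·10.0000 = 40.0000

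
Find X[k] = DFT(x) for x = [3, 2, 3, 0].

X[k] = Σ(n=0 to 3) x[n] · ω_4^(nk)
where ω_4 = e^(-2πi/4)

Computing each X[k]:
X[0] = 8
X[1] = -2i
X[2] = 4
X[3] = 2i

X = [8, -2i, 4, 2i]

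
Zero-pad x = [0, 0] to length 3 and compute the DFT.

Original 2-point DFT: [0, 0]
Zero-padded 3-point DFT provides frequency interpolation.

DFT_3([x, 0, ...]) = [0, 0, 0]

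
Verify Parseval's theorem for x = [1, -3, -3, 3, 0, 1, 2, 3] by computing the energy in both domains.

Time domain:
Σ|x[n]|² = |1|² + |-3|² + |-3|² + |3|² + |0|² + |1|² + |2|² + |3|² = 42.0000

Frequency domain:
(1/8)Σ|X[k]|² = (1/8)(|4|² + |-1.8284+7.8284i|² + |2+8i|² + |3.8284-2.1716i|² + |-4|² + |3.8284+2.1716i|² + |2-8i|² + |-1.8284-7.8284i|²) = (1/8)·336.0000 = 42.0000

Both sides agree, confirming Parseval's theorem.

Σ|x[n]|² = (1/N)Σ|X[k]|² = 42.0000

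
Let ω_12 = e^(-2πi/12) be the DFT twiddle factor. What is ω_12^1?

ω_12^1 = e^(-2πi·1/12)
= cos(-2π·1/12) + i·sin(-2π·1/12)
= cos(-2π/12) + i·sin(-2π/12)

ω_12^1 = cos(-2π/12) + i·sin(-2π/12) = 0.8660-0.5000i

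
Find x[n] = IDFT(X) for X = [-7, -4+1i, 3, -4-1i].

x[n] = (1/4) Σ(k=0 to 3) X[k] · e^(2πikn/4)

Computing each x[n]:
x[0] = -3
x[1] = -3
x[2] = 1
x[3] = -2

x = [-3, -3, 1, -2]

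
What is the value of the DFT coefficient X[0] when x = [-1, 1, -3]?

X[0] = Σ(n=0 to 2) x[n] · ω_3^0 = Σ x[n]
= (-1) + (1) + (-3)

X[0] = -3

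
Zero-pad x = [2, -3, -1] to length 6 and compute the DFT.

Original 3-point DFT: [-2, 4.0000+1.7321i, 4.0000-1.7321i]
Zero-padded 6-point DFT provides frequency interpolation.

DFT_6([x, 0, ...]) = [-2, 1.0000+3.4641i, 4.0000+1.7321i, 4, 4.0000-1.7321i, 1.0000-3.4641i]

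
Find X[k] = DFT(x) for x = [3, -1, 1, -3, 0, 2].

X[k] = Σ(n=0 to 5) x[n] · ω_6^(nk)
where ω_6 = e^(-2πi/6)

Computing each X[k]:
X[0] = 2
X[1] = 6.0000+1.7321i
X[2] = -1.0000+3.4641i
X[3] = 6
X[4] = -1.0000-3.4641i
X[5] = 6.0000-1.7321i

X = [2, 6.0000+1.7321i, -1.0000+3.4641i, 6, -1.0000-3.4641i, 6.0000-1.7321i]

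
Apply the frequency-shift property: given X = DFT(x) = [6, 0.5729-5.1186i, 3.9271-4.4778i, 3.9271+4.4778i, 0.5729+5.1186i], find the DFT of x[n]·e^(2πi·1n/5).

Modulation property: DFT(ω_5^(-1n)·x[n]) = X[(k-1) mod 5], so circularly shift X by 1 positions.

X[k-1] = [0.5729+5.1186i, 6, 0.5729-5.1186i, 3.9271-4.4778i, 3.9271+4.4778i]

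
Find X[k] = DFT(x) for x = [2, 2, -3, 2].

X[k] = Σ(n=0 to 3) x[n] · ω_4^(nk)
where ω_4 = e^(-2πi/4)

Computing each X[k]:
X[0] = 3
X[1] = 5
X[2] = -5
X[3] = 5

X = [3, 5, -5, 5]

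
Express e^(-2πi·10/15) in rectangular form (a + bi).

ω_15^10 = e^(-2πi·10/15)
= cos(-2π·10/15) + i·sin(-2π·10/15)
= cos(-20π/15) + i·sin(-20π/15)

ω_15^10 = cos(-20π/15) + i·sin(-20π/15) = -0.5000+0.8660i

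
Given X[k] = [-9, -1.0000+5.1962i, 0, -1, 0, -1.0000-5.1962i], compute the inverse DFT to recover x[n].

x[n] = (1/6) Σ(k=0 to 5) X[k] · e^(2πikn/6)

Computing each x[n]:
x[0] = -2
x[1] = -3
x[2] = -3
x[3] = -1
x[4] = 0
x[5] = 0

x = [-2, -3, -3, -1, 0, 0]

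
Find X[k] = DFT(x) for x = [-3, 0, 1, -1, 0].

X[k] = Σ(n=0 to 4) x[n] · ω_5^(nk)
where ω_5 = e^(-2πi/5)

Computing each X[k]:
X[0] = -3
X[1] = -3.0000-1.1756i
X[2] = -3.0000+1.9021i
X[3] = -3.0000-1.9021i
X[4] = -3.0000+1.1756i

X = [-3, -3.0000-1.1756i, -3.0000+1.9021i, -3.0000-1.9021i, -3.0000+1.1756i]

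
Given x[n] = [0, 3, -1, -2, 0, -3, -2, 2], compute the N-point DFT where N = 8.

X[k] = Σ(n=0 to 7) x[n] · ω_8^(nk)
where ω_8 = e^(-2πi/8)

Computing each X[k]:
X[0] = -3
X[1] = 7.0711-2.4142i
X[2] = 3
X[3] = -7.0711-0.4142i
X[4] = -3
X[5] = -7.0711+0.4142i
X[6] = 3
X[7] = 7.0711+2.4142i

X = [-3, 7.0711-2.4142i, 3, -7.0711-0.4142i, -3, -7.0711+0.4142i, 3, 7.0711+2.4142i]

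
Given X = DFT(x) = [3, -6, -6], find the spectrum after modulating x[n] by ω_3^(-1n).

Modulation property: DFT(ω_3^(-1n)·x[n]) = X[(k-1) mod 3], so circularly shift X by 1 positions.

X[k-1] = [-6, 3, -6]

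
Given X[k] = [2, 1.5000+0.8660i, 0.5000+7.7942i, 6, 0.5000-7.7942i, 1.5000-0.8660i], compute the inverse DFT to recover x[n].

x[n] = (1/6) Σ(k=0 to 5) X[k] · e^(2πikn/6)

Computing each x[n]:
x[0] = 2
x[1] = -3
x[2] = 3
x[3] = -1
x[4] = -1
x[5] = 2

x = [2, -3, 3, -1, -1, 2]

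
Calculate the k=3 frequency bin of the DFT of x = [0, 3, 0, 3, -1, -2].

X[3] = Σ(n=0 to 5) x[n] · ω_6^(3n) where ω_6 = e^(-2πi/6)
= (0)·ω_6^0 + (3)·ω_6^3 + (0)·ω_6^6 + (3)·ω_6^9 + (-1)·ω_6^12 + (-2)·ω_6^15

X[3] = -5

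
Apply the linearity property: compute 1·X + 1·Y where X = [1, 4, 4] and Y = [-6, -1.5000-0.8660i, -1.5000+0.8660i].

By linearity: DFT(1x + 1y) = 1·DFT(x) + 1·DFT(y)
= 1·[1, 4, 4] + 1·[-6, -1.5000-0.8660i, -1.5000+0.8660i]

Computing element-wise:
Z[0] = 1·(1) + 1·(-6) = -5
Z[1] = 1·(4) + 1·(-1.5000-0.8660i) = 2.5000-0.8660i
Z[2] = 1·(4) + 1·(-1.5000+0.8660i) = 2.5000+0.8660i

DFT(1x + 1y) = 1·X + 1·Y = [-5, 2.5000-0.8660i, 2.5000+0.8660i]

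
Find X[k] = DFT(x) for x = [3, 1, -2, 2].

X[k] = Σ(n=0 to 3) x[n] · ω_4^(nk)
where ω_4 = e^(-2πi/4)

Computing each X[k]:
X[0] = 4
X[1] = 5+1i
X[2] = -2
X[3] = 5-1i

X = [4, 5+1i, -2, 5-1i]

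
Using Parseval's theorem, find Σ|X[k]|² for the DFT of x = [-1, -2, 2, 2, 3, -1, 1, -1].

Parseval: Σ|x[n]|² = (1/N)Σ|X[k]|², so Σ|X[k]|² = N·Σ|x[n]|² = 8·25.0000

Σ|X[k]|² = N·Σ|x[n]|² = 8·25.0000 = 200.0000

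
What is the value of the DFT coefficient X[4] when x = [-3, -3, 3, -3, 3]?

X[4] = Σ(n=0 to 4) x[n] · ω_5^(4n) where ω_5 = e^(-2πi/5)
= (-3)·ω_5^0 + (-3)·ω_5^4 + (3)·ω_5^8 + (-3)·ω_5^12 + (3)·ω_5^16

X[4] = -3.0000-2.1796i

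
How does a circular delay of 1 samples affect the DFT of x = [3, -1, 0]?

Time shift by 1: X_shifted[k] = ω_3^(1k) · X[k]
Shifted x = [0, 3, -1]

DFT(x[n-1]) = [2, -1.0000-3.4641i, -1.0000+3.4641i]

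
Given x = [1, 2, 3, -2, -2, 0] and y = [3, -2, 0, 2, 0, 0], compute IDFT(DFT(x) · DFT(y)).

(x ⊛ y)[n] = Σ(m=0 to 5) x[m] · y[(n-m) mod 6]

Computing each output sample:
(x ⊛ y)[0] = -1
(x ⊛ y)[1] = 0
(x ⊛ y)[2] = 5
(x ⊛ y)[3] = -10
(x ⊛ y)[4] = 2
(x ⊛ y)[5] = 10

x ⊛ y = [-1, 0, 5, -10, 2, 10]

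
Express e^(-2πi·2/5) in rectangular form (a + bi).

ω_5^2 = e^(-2πi·2/5)
= cos(-2π·2/5) + i·sin(-2π·2/5)
= cos(-4π/5) + i·sin(-4π/5)

ω_5^2 = cos(-4π/5) + i·sin(-4π/5) = -0.8090-0.5878i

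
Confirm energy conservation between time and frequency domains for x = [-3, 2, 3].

Time domain:
Σ|x[n]|² = |-3|² + |2|² + |3|² = 22.0000

Frequency domain:
(1/3)Σ|X[k]|² = (1/3)(|2|² + |-5.5000+0.8660i|² + |-5.5000-0.8660i|²) = (1/3)·66.0000 = 22.0000

Both sides agree, confirming Parseval's theorem.

Σ|x[n]|² = (1/N)Σ|X[k]|² = 22.0000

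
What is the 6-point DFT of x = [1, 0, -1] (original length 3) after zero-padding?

Original 3-point DFT: [0, 1.5000-0.8660i, 1.5000+0.8660i]
Zero-padded 6-point DFT provides frequency interpolation.

DFT_6([x, 0, ...]) = [0, 1.5000+0.8660i, 1.5000-0.8660i, 0, 1.5000+0.8660i, 1.5000-0.8660i]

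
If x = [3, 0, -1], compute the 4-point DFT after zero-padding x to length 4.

Original 3-point DFT: [2, 3.5000-0.8660i, 3.5000+0.8660i]
Zero-padded 4-point DFT provides frequency interpolation.

DFT_4([x, 0, ...]) = [2, 4, 2, 4]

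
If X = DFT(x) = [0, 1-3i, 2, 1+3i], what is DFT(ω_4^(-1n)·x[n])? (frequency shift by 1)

Modulation property: DFT(ω_4^(-1n)·x[n]) = X[(k-1) mod 4], so circularly shift X by 1 positions.

X[k-1] = [1+3i, 0, 1-3i, 2]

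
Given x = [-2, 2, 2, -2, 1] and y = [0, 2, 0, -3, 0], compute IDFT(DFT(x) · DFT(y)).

(x ⊛ y)[n] = Σ(m=0 to 4) x[m] · y[(n-m) mod 5]

Computing each output sample:
(x ⊛ y)[0] = -4
(x ⊛ y)[1] = 2
(x ⊛ y)[2] = 1
(x ⊛ y)[3] = 10
(x ⊛ y)[4] = -10

x ⊛ y = [-4, 2, 1, 10, -10]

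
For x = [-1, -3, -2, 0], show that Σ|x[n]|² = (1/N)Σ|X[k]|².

Time domain:
Σ|x[n]|² = |-1|² + |-3|² + |-2|² + |0|² = 14.0000

Frequency domain:
(1/4)Σ|X[k]|² = (1/4)(|-6|² + |1+3i|² + |0|² + |1-3i|²) = (1/4)·56.0000 = 14.0000

Both sides agree, confirming Parseval's theorem.

Σ|x[n]|² = (1/N)Σ|X[k]|² = 14.0000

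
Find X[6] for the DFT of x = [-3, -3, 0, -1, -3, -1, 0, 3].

X[6] = Σ(n=0 to 7) x[n] · ω_8^(6n) where ω_8 = e^(-2πi/8)
= (-3)·ω_8^0 + (-3)·ω_8^6 + (0)·ω_8^12 + (-1)·ω_8^18 + (-3)·ω_8^24 + (-1)·ω_8^30 + (0)·ω_8^36 + (3)·ω_8^42

X[6] = -6-6i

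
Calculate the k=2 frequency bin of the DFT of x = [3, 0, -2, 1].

X[2] = Σ(n=0 to 3) x[n] · ω_4^(2n) where ω_4 = e^(-2πi/4)
= (3)·ω_4^0 + (0)·ω_4^2 + (-2)·ω_4^4 + (1)·ω_4^6

X[2] = 0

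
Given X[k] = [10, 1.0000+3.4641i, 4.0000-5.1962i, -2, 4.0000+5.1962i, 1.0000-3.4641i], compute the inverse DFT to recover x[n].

x[n] = (1/6) Σ(k=0 to 5) X[k] · e^(2πikn/6)

Computing each x[n]:
x[0] = 3
x[1] = 2
x[2] = -2
x[3] = 3
x[4] = 3
x[5] = 1

x = [3, 2, -2, 3, 3, 1]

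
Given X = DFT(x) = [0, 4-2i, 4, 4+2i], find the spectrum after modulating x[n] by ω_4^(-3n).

Modulation property: DFT(ω_4^(-3n)·x[n]) = X[(k-3) mod 4], so circularly shift X by 3 positions.

X[k-3] = [4-2i, 4, 4+2i, 0]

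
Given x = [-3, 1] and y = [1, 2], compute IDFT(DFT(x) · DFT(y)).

(x ⊛ y)[n] = Σ(m=0 to 1) x[m] · y[(n-m) mod 2]

Computing each output sample:
(x ⊛ y)[0] = -1
(x ⊛ y)[1] = -5

x ⊛ y = [-1, -5]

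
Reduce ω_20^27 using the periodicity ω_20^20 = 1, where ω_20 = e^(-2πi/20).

Since ω_20^20 = 1, powers reduce modulo 20.
27 mod 20 = 7
So ω_20^27 = ω_20^7 = e^(-2πi·7/20)

ω_20^27 = ω_20^7 = -0.5878-0.8090i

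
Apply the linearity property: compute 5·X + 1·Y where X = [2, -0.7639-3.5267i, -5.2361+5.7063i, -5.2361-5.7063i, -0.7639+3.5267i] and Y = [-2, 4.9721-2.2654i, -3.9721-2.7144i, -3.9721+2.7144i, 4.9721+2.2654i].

By linearity: DFT(5x + 1y) = 5·DFT(x) + 1·DFT(y)
= 5·[2, -0.7639-3.5267i, -5.2361+5.7063i, -5.2361-5.7063i, -0.7639+3.5267i] + 1·[-2, 4.9721-2.2654i, -3.9721-2.7144i, -3.9721+2.7144i, 4.9721+2.2654i]

Computing element-wise:
Z[0] = 5·(2) + 1·(-2) = 8
Z[1] = 5·(-0.7639-3.5267i) + 1·(4.9721-2.2654i) = 1.1526-19.8989i
Z[2] = 5·(-5.2361+5.7063i) + 1·(-3.9721-2.7144i) = -30.1526+25.8171i
Z[3] = 5·(-5.2361-5.7063i) + 1·(-3.9721+2.7144i) = -30.1526-25.8171i
Z[4] = 5·(-0.7639+3.5267i) + 1·(4.9721+2.2654i) = 1.1526+19.8989i

DFT(5x + 1y) = 5·X + 1·Y = [8, 1.1526-19.8989i, -30.1526+25.8171i, -30.1526-25.8171i, 1.1526+19.8989i]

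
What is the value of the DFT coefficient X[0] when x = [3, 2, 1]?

X[0] = Σ(n=0 to 2) x[n] · ω_3^0 = Σ x[n]
= (3) + (2) + (1)

X[0] = 6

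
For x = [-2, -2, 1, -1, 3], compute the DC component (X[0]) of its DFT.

X[0] = Σ(n=0 to 4) x[n] · ω_5^0 = Σ x[n]
= (-2) + (-2) + (1) + (-1) + (3)

X[0] = -1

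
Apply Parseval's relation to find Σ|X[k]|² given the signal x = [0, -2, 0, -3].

Parseval: Σ|x[n]|² = (1/N)Σ|X[k]|², so Σ|X[k]|² = N·Σ|x[n]|² = 4·13.0000

Σ|X[k]|² = N·Σ|x[n]|² = 4·13.0000 = 52.0000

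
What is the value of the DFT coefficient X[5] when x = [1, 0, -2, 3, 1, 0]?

X[5] = Σ(n=0 to 5) x[n] · ω_6^(5n) where ω_6 = e^(-2πi/6)
= (1)·ω_6^0 + (0)·ω_6^5 + (-2)·ω_6^10 + (3)·ω_6^15 + (1)·ω_6^20 + (0)·ω_6^25

X[5] = -1.5000-2.5981i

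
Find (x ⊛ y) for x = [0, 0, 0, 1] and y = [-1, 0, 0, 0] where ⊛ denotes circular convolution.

(x ⊛ y)[n] = Σ(m=0 to 3) x[m] · y[(n-m) mod 4]

Computing each output sample:
(x ⊛ y)[0] = 0
(x ⊛ y)[1] = 0
(x ⊛ y)[2] = 0
(x ⊛ y)[3] = -1

x ⊛ y = [0, 0, 0, -1]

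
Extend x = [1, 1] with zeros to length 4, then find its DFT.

Original 2-point DFT: [2, 0]
Zero-padded 4-point DFT provides frequency interpolation.

DFT_4([x, 0, ...]) = [2, 1-1i, 0, 1+1i]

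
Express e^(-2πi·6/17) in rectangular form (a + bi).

ω_17^6 = e^(-2πi·6/17)
= cos(-2π·6/17) + i·sin(-2π·6/17)
= cos(-12π/17) + i·sin(-12π/17)

ω_17^6 = cos(-12π/17) + i·sin(-12π/17) = -0.6026-0.7980i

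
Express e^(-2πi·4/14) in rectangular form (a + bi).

ω_14^4 = e^(-2πi·4/14)
= cos(-2π·4/14) + i·sin(-2π·4/14)
= cos(-8π/14) + i·sin(-8π/14)

ω_14^4 = cos(-8π/14) + i·sin(-8π/14) = -0.2225-0.9749i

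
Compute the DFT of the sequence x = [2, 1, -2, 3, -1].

X[k] = Σ(n=0 to 4) x[n] · ω_5^(nk)
where ω_5 = e^(-2πi/5)

Computing each X[k]:
X[0] = 3
X[1] = 1.1910+1.0368i
X[2] = 2.3090-5.9309i
X[3] = 2.3090+5.9309i
X[4] = 1.1910-1.0368i

X = [3, 1.1910+1.0368i, 2.3090-5.9309i, 2.3090+5.9309i, 1.1910-1.0368i]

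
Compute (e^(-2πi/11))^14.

Since ω_11^11 = 1, powers reduce modulo 11.
14 mod 11 = 3
So ω_11^14 = ω_11^3 = e^(-2πi·3/11)

ω_11^14 = ω_11^3 = -0.1423-0.9898i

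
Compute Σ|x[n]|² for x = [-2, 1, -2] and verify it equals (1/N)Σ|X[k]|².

Time domain:
Σ|x[n]|² = |-2|² + |1|² + |-2|² = 9.0000

Frequency domain:
(1/3)Σ|X[k]|² = (1/3)(|-3|² + |-1.5000-2.5981i|² + |-1.5000+2.5981i|²) = (1/3)·27.0000 = 9.0000

Both sides agree, confirming Parseval's theorem.

Σ|x[n]|² = (1/N)Σ|X[k]|² = 9.0000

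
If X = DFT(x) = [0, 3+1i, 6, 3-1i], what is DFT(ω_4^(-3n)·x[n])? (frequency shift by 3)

Modulation property: DFT(ω_4^(-3n)·x[n]) = X[(k-3) mod 4], so circularly shift X by 3 positions.

X[k-3] = [3+1i, 6, 3-1i, 0]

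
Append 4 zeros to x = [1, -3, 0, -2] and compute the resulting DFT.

Original 4-point DFT: [-4, 1+1i, 6, 1-1i]
Zero-padded 8-point DFT provides frequency interpolation.

DFT_8([x, 0, ...]) = [-4, 0.2929+3.5355i, 1+1i, 1.7071+3.5355i, 6, 1.7071-3.5355i, 1-1i, 0.2929-3.5355i]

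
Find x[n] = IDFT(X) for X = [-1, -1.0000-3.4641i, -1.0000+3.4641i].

x[n] = (1/3) Σ(k=0 to 2) X[k] · e^(2πikn/3)

Computing each x[n]:
x[0] = -1
x[1] = 2
x[2] = -2

x = [-1, 2, -2]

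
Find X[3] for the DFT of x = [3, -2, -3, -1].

X[3] = Σ(n=0 to 3) x[n] · ω_4^(3n) where ω_4 = e^(-2πi/4)
= (3)·ω_4^0 + (-2)·ω_4^3 + (-3)·ω_4^6 + (-1)·ω_4^9

X[3] = 6-1i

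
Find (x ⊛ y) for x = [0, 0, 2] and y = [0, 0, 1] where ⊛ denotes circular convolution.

(x ⊛ y)[n] = Σ(m=0 to 2) x[m] · y[(n-m) mod 3]

Computing each output sample:
(x ⊛ y)[0] = 0
(x ⊛ y)[1] = 2
(x ⊛ y)[2] = 0

x ⊛ y = [0, 2, 0]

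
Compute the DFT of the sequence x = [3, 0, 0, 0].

X[k] = Σ(n=0 to 3) x[n] · ω_4^(nk)
where ω_4 = e^(-2πi/4)

Computing each X[k]:
X[0] = 3
X[1] = 3
X[2] = 3
X[3] = 3

X = [3, 3, 3, 3]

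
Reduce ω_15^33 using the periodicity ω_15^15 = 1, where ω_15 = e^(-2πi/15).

Since ω_15^15 = 1, powers reduce modulo 15.
33 mod 15 = 3
So ω_15^33 = ω_15^3 = e^(-2πi·3/15)

ω_15^33 = ω_15^3 = 0.3090-0.9511i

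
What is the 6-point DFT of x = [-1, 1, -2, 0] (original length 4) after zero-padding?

Original 4-point DFT: [-2, 1-1i, -4, 1+1i]
Zero-padded 6-point DFT provides frequency interpolation.

DFT_6([x, 0, ...]) = [-2, 0.5000+0.8660i, -0.5000-2.5981i, -4, -0.5000+2.5981i, 0.5000-0.8660i]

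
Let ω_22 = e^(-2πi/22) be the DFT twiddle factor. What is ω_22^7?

ω_22^7 = e^(-2πi·7/22)
= cos(-2π·7/22) + i·sin(-2π·7/22)
= cos(-14π/22) + i·sin(-14π/22)

ω_22^7 = cos(-14π/22) + i·sin(-14π/22) = -0.4154-0.9096i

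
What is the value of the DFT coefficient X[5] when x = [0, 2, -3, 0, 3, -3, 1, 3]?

X[5] = Σ(n=0 to 7) x[n] · ω_8^(5n) where ω_8 = e^(-2πi/8)
= (0)·ω_8^0 + (2)·ω_8^5 + (-3)·ω_8^10 + (0)·ω_8^15 + (3)·ω_8^20 + (-3)·ω_8^25 + (1)·ω_8^30 + (3)·ω_8^35

X[5] = -8.6569+5.4142i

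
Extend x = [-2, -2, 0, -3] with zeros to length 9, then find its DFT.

Original 4-point DFT: [-7, -2-1i, 3, -2+1i]
Zero-padded 9-point DFT provides frequency interpolation.

DFT_9([x, 0, ...]) = [-7, -2.0321+3.8837i, -0.8473-0.6285i, -4.0000+1.7321i, 1.3794+3.2821i, 1.3794-3.2821i, -4.0000-1.7321i, -0.8473+0.6285i, -2.0321-3.8837i]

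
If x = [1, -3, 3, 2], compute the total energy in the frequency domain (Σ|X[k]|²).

Parseval: Σ|x[n]|² = (1/N)Σ|X[k]|², so Σ|X[k]|² = N·Σ|x[n]|² = 4·23.0000

Σ|X[k]|² = N·Σ|x[n]|² = 4·23.0000 = 92.0000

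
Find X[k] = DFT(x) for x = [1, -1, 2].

X[k] = Σ(n=0 to 2) x[n] · ω_3^(nk)
where ω_3 = e^(-2πi/3)

Computing each X[k]:
X[0] = 2
X[1] = 0.5000+2.5981i
X[2] = 0.5000-2.5981i

X = [2, 0.5000+2.5981i, 0.5000-2.5981i]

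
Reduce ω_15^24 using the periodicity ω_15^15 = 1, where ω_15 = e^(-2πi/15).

Since ω_15^15 = 1, powers reduce modulo 15.
24 mod 15 = 9
So ω_15^24 = ω_15^9 = e^(-2πi·9/15)

ω_15^24 = ω_15^9 = -0.8090+0.5878i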